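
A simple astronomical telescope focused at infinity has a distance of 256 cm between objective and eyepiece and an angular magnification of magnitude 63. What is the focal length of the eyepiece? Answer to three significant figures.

In normal adjustment the tube length equals f_obj + f_eye and |M| = f_obj/f_eye.
So f_obj = 63 f_eye and 63 f_eye + f_eye = 256 cm, giving f_eye = 256/64 = 4.000 cm and f_obj = 252.000 cm.

4.00 cm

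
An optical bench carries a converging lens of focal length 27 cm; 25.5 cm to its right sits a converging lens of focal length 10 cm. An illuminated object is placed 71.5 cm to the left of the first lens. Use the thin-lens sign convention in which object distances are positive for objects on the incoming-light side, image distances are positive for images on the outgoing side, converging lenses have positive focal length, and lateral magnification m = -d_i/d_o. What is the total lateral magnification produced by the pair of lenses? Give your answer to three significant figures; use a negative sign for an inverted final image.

Lens 1: 1/d_i1 = 1/f_1 - 1/d_o1 = 1/27 - 1/71.5 = 0.02305 cm^-1, so d_i1 = 43.382 cm.
m_1 = -(43.382)/71.5 = -0.6067.
This image would form 43.382 cm past lens 1, i.e. 17.882 cm beyond lens 2, so it is a virtual object for lens 2: d_o2 = 25.5 - 43.382 = -17.882 cm.
Lens 2: 1/d_i2 = 1/f_2 - 1/d_o2 = 1/10 - 1/(-17.882) = 0.15592 cm^-1, so d_i2 = 6.413 cm.
m_2 = -(6.413)/(-17.882) = 0.3587.
The system's lateral magnification is m_1 m_2 = (-0.6067)(0.3587) = -0.2176.

-0.218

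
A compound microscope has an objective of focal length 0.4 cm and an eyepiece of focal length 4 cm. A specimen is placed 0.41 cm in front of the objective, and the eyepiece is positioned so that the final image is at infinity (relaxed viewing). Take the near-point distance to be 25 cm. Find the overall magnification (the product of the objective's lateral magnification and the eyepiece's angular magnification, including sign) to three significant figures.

-250

Objective: 1/d_i = 1/f_obj - 1/d_o = 1/0.4 - 1/0.41 = 0.06098 cm^-1, so d_i = 16.400 cm.
m_obj = -d_i/d_o = -16.400/0.41 = -40.000.
Eyepiece angular magnification (image at infinity): M_eye = D/f_e = 25/4 = 6.250.
Overall M = m_obj x M_eye = (-40.000)(6.250) = -250.00.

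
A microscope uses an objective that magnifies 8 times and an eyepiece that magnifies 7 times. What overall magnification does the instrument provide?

56

The overall magnification of a compound microscope is the product of the objective and eyepiece magnifications:
M = M_obj x M_eye = 8 x 7 = 56.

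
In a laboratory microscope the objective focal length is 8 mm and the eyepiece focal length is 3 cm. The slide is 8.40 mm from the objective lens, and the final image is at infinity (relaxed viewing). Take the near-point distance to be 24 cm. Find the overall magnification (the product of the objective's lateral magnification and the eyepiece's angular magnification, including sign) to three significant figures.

Convert to cm: f_obj = 8 mm = 0.8 cm; d_o = 8.40 mm = 0.84 cm.
Objective: 1/d_i = 1/f_obj - 1/d_o = 1/0.8 - 1/0.84 = 0.05952 cm^-1, so d_i = 16.800 cm.
m_obj = -d_i/d_o = -16.800/0.84 = -20.000.
Eyepiece angular magnification (image at infinity): M_eye = D/f_e = 24/3 = 8.000.
Overall M = m_obj x M_eye = (-20.000)(8.000) = -160.00.

-160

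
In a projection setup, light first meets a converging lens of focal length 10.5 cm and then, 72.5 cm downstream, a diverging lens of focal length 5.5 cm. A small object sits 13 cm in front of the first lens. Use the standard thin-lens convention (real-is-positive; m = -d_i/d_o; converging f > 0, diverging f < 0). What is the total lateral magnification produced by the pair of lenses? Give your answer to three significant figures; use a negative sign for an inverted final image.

First lens: d_i1 = 1/(1/10.5 - 1/13) = 54.600 cm.
m_1 = -(54.600)/13 = -4.2000.
That image sits 17.900 cm in front of the second lens, so d_o2 = 17.900 cm.
Second lens: d_i2 = 1/(1/(-5.5) - 1/(17.900)) = -4.207 cm.
m_2 = -(-4.207)/(17.900) = 0.2350.
Total m = m_1 x m_2 = (-4.2000)(0.2350) = -0.9872.

-0.987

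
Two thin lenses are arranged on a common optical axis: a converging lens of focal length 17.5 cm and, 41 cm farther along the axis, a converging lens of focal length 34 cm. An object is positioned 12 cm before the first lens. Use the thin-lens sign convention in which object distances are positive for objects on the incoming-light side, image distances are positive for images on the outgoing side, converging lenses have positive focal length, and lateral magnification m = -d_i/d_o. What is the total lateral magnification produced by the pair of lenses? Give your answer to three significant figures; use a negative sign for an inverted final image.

First lens: d_i1 = 1/(1/17.5 - 1/12) = -38.182 cm.
m_1 = -(-38.182)/12 = 3.1818.
The intermediate image is virtual, 38.182 cm to the left of lens 1, so d_o2 = L - d_i1 = 41 - (-38.182) = 79.182 cm.
Second lens: d_i2 = 1/(1/34 - 1/(79.182)) = 59.586 cm.
m_2 = -(59.586)/(79.182) = -0.7525.
The system's lateral magnification is m_1 m_2 = (3.1818)(-0.7525) = -2.3944.

-2.39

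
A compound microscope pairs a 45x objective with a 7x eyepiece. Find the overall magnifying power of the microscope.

The overall magnification of a compound microscope is the product of the objective and eyepiece magnifications:
M = M_obj x M_eye = 45 x 7 = 315.

315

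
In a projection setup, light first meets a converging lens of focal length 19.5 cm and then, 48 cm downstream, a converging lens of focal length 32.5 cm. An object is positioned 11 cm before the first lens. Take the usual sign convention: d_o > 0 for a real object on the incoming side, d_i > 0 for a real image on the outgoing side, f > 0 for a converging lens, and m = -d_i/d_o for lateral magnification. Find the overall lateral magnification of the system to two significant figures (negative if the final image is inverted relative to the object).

-1.8

Applying the thin-lens equation to the first lens, 1/19.5 = 1/11 + 1/d_i1, which gives d_i1 = -25.235 cm.
Its lateral magnification is m_1 = -d_i1/d_o1 = -(-25.235)/11 = 2.2941.
The intermediate image is virtual, 25.235 cm to the left of lens 1, so d_o2 = L - d_i1 = 48 - (-25.235) = 73.235 cm.
Applying the thin-lens equation again with f_2 = 32.5 cm and d_o2 = 73.235 cm gives d_i2 = 58.430 cm.
m_2 = -(58.430)/(73.235) = -0.7978.
Overall magnification: m = m_1 m_2 = -1.8303.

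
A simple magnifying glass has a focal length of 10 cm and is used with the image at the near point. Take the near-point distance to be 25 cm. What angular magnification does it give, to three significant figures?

M = 1 + D/f = 1 + 25/10 = 3.500.

3.50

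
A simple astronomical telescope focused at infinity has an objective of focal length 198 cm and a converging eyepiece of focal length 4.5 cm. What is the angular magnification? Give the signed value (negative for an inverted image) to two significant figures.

-44

M = -f_obj/f_eye = -198/(4.5) = -44.000.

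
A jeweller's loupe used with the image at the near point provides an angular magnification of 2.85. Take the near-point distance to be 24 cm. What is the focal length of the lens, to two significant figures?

For the image at the near point, M = 1 + D/f.
f = D/(M - 1) = 24/(2.85 - 1) = 12.973 cm.

13 cm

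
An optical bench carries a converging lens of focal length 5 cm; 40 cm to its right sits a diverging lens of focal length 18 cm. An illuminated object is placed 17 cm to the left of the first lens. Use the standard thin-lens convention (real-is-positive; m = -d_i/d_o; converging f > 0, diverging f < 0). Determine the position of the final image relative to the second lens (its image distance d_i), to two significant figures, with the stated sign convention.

-12 cm

Applying the thin-lens equation to the first lens, 1/5 = 1/17 + 1/d_i1, which gives d_i1 = 7.083 cm.
Object distance for lens 2: d_o2 = 40 - 7.083 = 32.917 cm.
Applying the thin-lens equation again with f_2 = -18 cm and d_o2 = 32.917 cm gives d_i2 = -11.637 cm.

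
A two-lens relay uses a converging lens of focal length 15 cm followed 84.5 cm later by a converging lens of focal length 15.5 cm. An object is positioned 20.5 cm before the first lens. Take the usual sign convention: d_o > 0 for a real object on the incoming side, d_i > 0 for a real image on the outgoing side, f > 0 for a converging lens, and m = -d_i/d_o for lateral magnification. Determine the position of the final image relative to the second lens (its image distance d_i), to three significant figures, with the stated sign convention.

First lens: d_i1 = 1/(1/15 - 1/20.5) = 55.909 cm.
That image sits 28.591 cm in front of the second lens, so d_o2 = 28.591 cm.
Second lens: d_i2 = 1/(1/15.5 - 1/(28.591)) = 33.852 cm.

33.9 cm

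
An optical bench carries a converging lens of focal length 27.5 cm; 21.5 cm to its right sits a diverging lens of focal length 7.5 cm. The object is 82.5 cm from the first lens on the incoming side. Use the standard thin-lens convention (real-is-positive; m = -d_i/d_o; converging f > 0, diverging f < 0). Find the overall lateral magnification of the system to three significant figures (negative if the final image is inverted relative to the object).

Lens 1: 1/d_i1 = 1/f_1 - 1/d_o1 = 1/27.5 - 1/82.5 = 0.02424 cm^-1, so d_i1 = 41.250 cm.
m_1 = -(41.250)/82.5 = -0.5000.
This image would form 41.250 cm past lens 1, i.e. 19.750 cm beyond lens 2, so it is a virtual object for lens 2: d_o2 = 21.5 - 41.250 = -19.750 cm.
Lens 2: 1/d_i2 = 1/f_2 - 1/d_o2 = 1/(-7.5) - 1/(-19.750) = -0.08270 cm^-1, so d_i2 = -12.092 cm.
m_2 = -(-12.092)/(-19.750) = -0.6122.
Total m = m_1 x m_2 = (-0.5000)(-0.6122) = 0.3061.

0.306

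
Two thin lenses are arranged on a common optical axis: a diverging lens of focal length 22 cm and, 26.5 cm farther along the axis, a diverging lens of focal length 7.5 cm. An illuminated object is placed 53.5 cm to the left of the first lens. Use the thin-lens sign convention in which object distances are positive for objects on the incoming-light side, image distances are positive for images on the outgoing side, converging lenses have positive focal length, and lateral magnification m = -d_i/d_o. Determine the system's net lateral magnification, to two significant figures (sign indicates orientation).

0.044

Lens 1: 1/d_i1 = 1/f_1 - 1/d_o1 = 1/(-22) - 1/53.5 = -0.06415 cm^-1, so d_i1 = -15.589 cm.
m_1 = -(-15.589)/53.5 = 0.2914.
With d_i1 < 0 the first image is virtual and lies on the object side; the object distance for lens 2 is d_o2 = 26.5 - (-15.589) = 42.089 cm.
Lens 2: 1/d_i2 = 1/f_2 - 1/d_o2 = 1/(-7.5) - 1/(42.089) = -0.15709 cm^-1, so d_i2 = -6.366 cm.
m_2 = -(-6.366)/(42.089) = 0.1512.
Total m = m_1 x m_2 = (0.2914)(0.1512) = 0.0441.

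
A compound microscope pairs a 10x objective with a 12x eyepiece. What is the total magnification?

120

The overall magnification of a compound microscope is the product of the objective and eyepiece magnifications:
M = M_obj x M_eye = 10 x 12 = 120.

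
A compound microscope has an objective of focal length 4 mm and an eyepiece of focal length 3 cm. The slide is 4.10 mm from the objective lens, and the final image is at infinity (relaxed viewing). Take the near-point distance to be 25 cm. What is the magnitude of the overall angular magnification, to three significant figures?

333

Convert to cm: f_obj = 4 mm = 0.4 cm; d_o = 4.10 mm = 0.41 cm.
Objective: 1/d_i = 1/f_obj - 1/d_o = 1/0.4 - 1/0.41 = 0.06098 cm^-1, so d_i = 16.400 cm.
m_obj = -d_i/d_o = -16.400/0.41 = -40.000.
Eyepiece angular magnification (image at infinity): M_eye = D/f_e = 25/3 = 8.333.
Overall M = m_obj x M_eye = (-40.000)(8.333) = -333.33.
|M| = 333.33.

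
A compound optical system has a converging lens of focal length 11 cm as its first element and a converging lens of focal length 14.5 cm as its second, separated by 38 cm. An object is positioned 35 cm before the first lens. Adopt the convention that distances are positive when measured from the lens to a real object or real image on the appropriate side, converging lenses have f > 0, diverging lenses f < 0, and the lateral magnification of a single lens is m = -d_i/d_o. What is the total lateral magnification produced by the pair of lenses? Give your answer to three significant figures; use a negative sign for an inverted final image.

Applying the thin-lens equation to the first lens, 1/11 = 1/35 + 1/d_i1, which gives d_i1 = 16.042 cm.
Its lateral magnification is m_1 = -d_i1/d_o1 = -(16.042)/35 = -0.4583.
Object distance for lens 2: d_o2 = 38 - 16.042 = 21.958 cm.
Applying the thin-lens equation again with f_2 = 14.5 cm and d_o2 = 21.958 cm gives d_i2 = 42.690 cm.
m_2 = -(42.690)/(21.958) = -1.9441.
Total m = m_1 x m_2 = (-0.4583)(-1.9441) = 0.8911.

0.891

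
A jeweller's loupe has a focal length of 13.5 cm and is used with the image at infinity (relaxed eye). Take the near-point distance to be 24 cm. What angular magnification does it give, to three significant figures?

1.78

M = D/f = 24/13.5 = 1.778.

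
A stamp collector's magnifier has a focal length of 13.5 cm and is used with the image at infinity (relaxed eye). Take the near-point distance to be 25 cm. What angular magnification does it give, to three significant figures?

M = D/f = 25/13.5 = 1.852.

1.85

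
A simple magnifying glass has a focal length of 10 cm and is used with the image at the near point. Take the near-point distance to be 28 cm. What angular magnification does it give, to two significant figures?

3.8

M = 1 + D/f = 1 + 28/10 = 3.800.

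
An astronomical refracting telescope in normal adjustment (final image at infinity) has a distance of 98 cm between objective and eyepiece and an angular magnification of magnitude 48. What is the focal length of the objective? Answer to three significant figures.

In normal adjustment the tube length equals f_obj + f_eye and |M| = f_obj/f_eye.
So f_obj = 48 f_eye and 48 f_eye + f_eye = 98 cm, giving f_eye = 98/49 = 2.000 cm and f_obj = 96.000 cm.

96.0 cm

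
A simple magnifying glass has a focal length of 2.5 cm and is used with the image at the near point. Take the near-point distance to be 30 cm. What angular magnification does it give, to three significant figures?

13.0

M = 1 + D/f = 1 + 30/2.5 = 13.000.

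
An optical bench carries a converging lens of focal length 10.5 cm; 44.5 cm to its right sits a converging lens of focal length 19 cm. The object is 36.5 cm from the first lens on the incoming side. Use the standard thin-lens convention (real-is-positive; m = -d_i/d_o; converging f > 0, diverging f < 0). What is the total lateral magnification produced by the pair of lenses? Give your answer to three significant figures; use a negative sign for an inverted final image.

0.713

First lens: d_i1 = 1/(1/10.5 - 1/36.5) = 14.740 cm.
m_1 = -(14.740)/36.5 = -0.4038.
That image sits 29.760 cm in front of the second lens, so d_o2 = 29.760 cm.
Second lens: d_i2 = 1/(1/19 - 1/(29.760)) = 52.551 cm.
m_2 = -(52.551)/(29.760) = -1.7659.
Total m = m_1 x m_2 = (-0.4038)(-1.7659) = 0.7131.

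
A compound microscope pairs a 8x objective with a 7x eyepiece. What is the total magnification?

The overall magnification of a compound microscope is the product of the objective and eyepiece magnifications:
M = M_obj x M_eye = 8 x 7 = 56.

56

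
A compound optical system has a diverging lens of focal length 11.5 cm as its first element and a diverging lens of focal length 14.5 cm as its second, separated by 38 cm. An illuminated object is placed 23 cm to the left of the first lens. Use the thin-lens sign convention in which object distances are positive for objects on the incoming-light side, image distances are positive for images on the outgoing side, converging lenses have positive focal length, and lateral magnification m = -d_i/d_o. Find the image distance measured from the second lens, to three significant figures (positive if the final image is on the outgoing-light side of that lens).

-11.0 cm

Lens 1: 1/d_i1 = 1/f_1 - 1/d_o1 = 1/(-11.5) - 1/23 = -0.13043 cm^-1, so d_i1 = -7.667 cm.
With d_i1 < 0 the first image is virtual and lies on the object side; the object distance for lens 2 is d_o2 = 38 - (-7.667) = 45.667 cm.
Lens 2: 1/d_i2 = 1/f_2 - 1/d_o2 = 1/(-14.5) - 1/(45.667) = -0.09086 cm^-1, so d_i2 = -11.006 cm.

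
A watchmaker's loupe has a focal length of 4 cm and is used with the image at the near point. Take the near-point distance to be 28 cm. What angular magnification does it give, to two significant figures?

M = 1 + D/f = 1 + 28/4 = 8.000.

8.0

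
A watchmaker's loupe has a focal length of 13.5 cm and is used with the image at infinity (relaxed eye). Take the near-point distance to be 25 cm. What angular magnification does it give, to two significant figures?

M = D/f = 25/13.5 = 1.852.

1.9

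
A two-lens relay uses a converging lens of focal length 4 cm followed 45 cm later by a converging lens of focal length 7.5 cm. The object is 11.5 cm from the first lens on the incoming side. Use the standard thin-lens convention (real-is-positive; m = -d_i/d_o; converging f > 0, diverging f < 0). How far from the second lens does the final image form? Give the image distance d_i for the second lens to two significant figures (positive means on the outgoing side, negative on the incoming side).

9.3 cm

First lens: d_i1 = 1/(1/4 - 1/11.5) = 6.133 cm.
That image sits 38.867 cm in front of the second lens, so d_o2 = 38.867 cm.
Second lens: d_i2 = 1/(1/7.5 - 1/(38.867)) = 9.293 cm.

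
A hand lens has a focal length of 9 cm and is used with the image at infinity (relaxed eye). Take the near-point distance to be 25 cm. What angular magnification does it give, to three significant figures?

M = D/f = 25/9 = 2.778.

2.78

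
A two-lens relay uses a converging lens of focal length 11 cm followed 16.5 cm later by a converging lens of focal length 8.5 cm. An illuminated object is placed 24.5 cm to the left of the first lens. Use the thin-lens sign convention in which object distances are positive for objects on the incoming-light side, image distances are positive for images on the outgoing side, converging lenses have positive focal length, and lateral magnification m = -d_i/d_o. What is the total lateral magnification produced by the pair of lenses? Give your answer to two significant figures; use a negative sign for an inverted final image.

Lens 1: 1/d_i1 = 1/f_1 - 1/d_o1 = 1/11 - 1/24.5 = 0.05009 cm^-1, so d_i1 = 19.963 cm.
m_1 = -(19.963)/24.5 = -0.8148.
Since 19.963 cm > 16.5 cm, the first image lies past the second lens and serves as a virtual object: d_o2 = L - d_i1 = -3.463 cm.
Lens 2: 1/d_i2 = 1/f_2 - 1/d_o2 = 1/8.5 - 1/(-3.463) = 0.40642 cm^-1, so d_i2 = 2.461 cm.
m_2 = -(2.461)/(-3.463) = 0.7105.
Total m = m_1 x m_2 = (-0.8148)(0.7105) = -0.5789.

-0.58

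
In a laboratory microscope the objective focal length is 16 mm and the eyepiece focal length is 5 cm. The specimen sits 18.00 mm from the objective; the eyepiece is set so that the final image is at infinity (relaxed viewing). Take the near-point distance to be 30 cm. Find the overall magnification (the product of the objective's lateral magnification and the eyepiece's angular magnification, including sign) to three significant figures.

-48.0

Convert to cm: f_obj = 16 mm = 1.6 cm; d_o = 18.00 mm = 1.80 cm.
Objective: 1/d_i = 1/f_obj - 1/d_o = 1/1.6 - 1/1.80 = 0.06944 cm^-1, so d_i = 14.400 cm.
m_obj = -d_i/d_o = -14.400/1.80 = -8.000.
Eyepiece angular magnification (image at infinity): M_eye = D/f_e = 30/5 = 6.000.
Overall M = m_obj x M_eye = (-8.000)(6.000) = -48.00.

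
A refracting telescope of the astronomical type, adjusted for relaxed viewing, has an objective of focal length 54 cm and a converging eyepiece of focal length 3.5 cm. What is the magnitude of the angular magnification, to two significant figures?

|M| = f_obj/|f_eye| = 54/3.5 = 15.429.

15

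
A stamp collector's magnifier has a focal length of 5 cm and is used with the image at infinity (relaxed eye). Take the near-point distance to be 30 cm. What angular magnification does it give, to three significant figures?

6.00

M = D/f = 30/5 = 6.000.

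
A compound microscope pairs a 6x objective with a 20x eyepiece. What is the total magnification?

The overall magnification of a compound microscope is the product of the objective and eyepiece magnifications:
M = M_obj x M_eye = 6 x 20 = 120.

120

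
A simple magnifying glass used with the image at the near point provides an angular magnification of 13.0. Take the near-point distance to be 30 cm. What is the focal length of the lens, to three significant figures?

For the image at the near point, M = 1 + D/f.
f = D/(M - 1) = 30/(13.0 - 1) = 2.500 cm.

2.50 cm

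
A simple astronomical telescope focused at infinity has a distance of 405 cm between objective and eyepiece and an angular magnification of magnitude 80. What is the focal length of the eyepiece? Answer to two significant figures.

5.0 cm

In normal adjustment the tube length equals f_obj + f_eye and |M| = f_obj/f_eye.
So f_obj = 80 f_eye and 80 f_eye + f_eye = 405 cm, giving f_eye = 405/81 = 5.000 cm and f_obj = 400.000 cm.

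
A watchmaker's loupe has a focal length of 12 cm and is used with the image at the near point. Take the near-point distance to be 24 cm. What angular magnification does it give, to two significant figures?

3.0

M = 1 + D/f = 1 + 24/12 = 3.000.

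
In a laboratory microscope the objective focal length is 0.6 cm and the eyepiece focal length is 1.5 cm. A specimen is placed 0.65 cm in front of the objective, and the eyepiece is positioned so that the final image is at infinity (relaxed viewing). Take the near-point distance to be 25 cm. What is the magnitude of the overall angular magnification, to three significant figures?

200

Objective: 1/d_i = 1/f_obj - 1/d_o = 1/0.6 - 1/0.65 = 0.12821 cm^-1, so d_i = 7.800 cm.
m_obj = -d_i/d_o = -7.800/0.65 = -12.000.
Eyepiece angular magnification (image at infinity): M_eye = D/f_e = 25/1.5 = 16.667.
Overall M = m_obj x M_eye = (-12.000)(16.667) = -200.00.
|M| = 200.00.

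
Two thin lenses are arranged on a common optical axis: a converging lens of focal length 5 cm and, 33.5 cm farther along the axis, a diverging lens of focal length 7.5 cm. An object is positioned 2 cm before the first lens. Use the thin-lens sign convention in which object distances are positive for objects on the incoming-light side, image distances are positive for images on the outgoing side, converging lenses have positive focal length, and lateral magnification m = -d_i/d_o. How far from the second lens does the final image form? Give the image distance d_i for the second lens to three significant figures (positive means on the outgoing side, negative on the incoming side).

-6.23 cm

Applying the thin-lens equation to the first lens, 1/5 = 1/2 + 1/d_i1, which gives d_i1 = -3.333 cm.
The intermediate image is virtual, 3.333 cm to the left of lens 1, so d_o2 = L - d_i1 = 33.5 - (-3.333) = 36.833 cm.
Applying the thin-lens equation again with f_2 = -7.5 cm and d_o2 = 36.833 cm gives d_i2 = -6.231 cm.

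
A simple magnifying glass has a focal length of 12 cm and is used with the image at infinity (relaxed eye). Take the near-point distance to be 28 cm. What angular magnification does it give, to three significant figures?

2.33

M = D/f = 28/12 = 2.333.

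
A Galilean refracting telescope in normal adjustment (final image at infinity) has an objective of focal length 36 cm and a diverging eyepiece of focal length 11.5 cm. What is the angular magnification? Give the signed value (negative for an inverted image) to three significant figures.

3.13

M = -f_obj/f_eye = -36/(-11.5) = 3.130.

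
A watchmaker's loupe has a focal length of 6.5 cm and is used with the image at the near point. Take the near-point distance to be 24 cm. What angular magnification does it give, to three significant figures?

M = 1 + D/f = 1 + 24/6.5 = 4.692.

4.69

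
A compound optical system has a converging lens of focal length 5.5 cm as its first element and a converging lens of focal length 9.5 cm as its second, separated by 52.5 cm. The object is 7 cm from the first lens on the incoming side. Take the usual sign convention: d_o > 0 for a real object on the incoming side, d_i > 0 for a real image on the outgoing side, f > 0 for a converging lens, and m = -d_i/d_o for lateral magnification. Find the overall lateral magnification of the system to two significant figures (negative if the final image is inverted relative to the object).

2.0

Applying the thin-lens equation to the first lens, 1/5.5 = 1/7 + 1/d_i1, which gives d_i1 = 25.667 cm.
Its lateral magnification is m_1 = -d_i1/d_o1 = -(25.667)/7 = -3.6667.
Object distance for lens 2: d_o2 = 52.5 - 25.667 = 26.833 cm.
Applying the thin-lens equation again with f_2 = 9.5 cm and d_o2 = 26.833 cm gives d_i2 = 14.707 cm.
m_2 = -(14.707)/(26.833) = -0.5481.
The system's lateral magnification is m_1 m_2 = (-3.6667)(-0.5481) = 2.0096.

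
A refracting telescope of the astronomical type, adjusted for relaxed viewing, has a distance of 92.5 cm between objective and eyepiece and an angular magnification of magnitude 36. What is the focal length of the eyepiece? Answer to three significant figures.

2.50 cm

In normal adjustment the tube length equals f_obj + f_eye and |M| = f_obj/f_eye.
So f_obj = 36 f_eye and 36 f_eye + f_eye = 92.5 cm, giving f_eye = 92.5/37 = 2.500 cm and f_obj = 90.000 cm.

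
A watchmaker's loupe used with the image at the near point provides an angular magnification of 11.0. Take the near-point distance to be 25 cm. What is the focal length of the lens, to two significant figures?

2.5 cm

For the image at the near point, M = 1 + D/f.
f = D/(M - 1) = 25/(11.0 - 1) = 2.500 cm.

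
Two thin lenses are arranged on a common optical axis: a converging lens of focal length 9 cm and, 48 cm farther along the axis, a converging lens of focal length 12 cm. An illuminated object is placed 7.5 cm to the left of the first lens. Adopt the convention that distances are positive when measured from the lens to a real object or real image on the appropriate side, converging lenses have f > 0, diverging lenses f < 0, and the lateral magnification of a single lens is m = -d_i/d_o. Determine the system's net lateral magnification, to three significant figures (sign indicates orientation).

First lens: d_i1 = 1/(1/9 - 1/7.5) = -45.000 cm.
m_1 = -(-45.000)/7.5 = 6.0000.
The intermediate image is virtual, 45.000 cm to the left of lens 1, so d_o2 = L - d_i1 = 48 - (-45.000) = 93.000 cm.
Second lens: d_i2 = 1/(1/12 - 1/(93.000)) = 13.778 cm.
m_2 = -(13.778)/(93.000) = -0.1481.
The system's lateral magnification is m_1 m_2 = (6.0000)(-0.1481) = -0.8889.

-0.889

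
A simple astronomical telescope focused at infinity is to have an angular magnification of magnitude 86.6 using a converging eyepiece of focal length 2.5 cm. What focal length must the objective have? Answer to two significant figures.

220 cm

|M| = f_obj/|f_eye|, so f_obj = |M| x |f_eye| = 86.6 x 2.5 = 216.500 cm.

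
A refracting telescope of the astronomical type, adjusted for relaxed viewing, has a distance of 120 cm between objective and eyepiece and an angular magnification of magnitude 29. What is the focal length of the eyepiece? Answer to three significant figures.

4.00 cm

In normal adjustment the tube length equals f_obj + f_eye and |M| = f_obj/f_eye.
So f_obj = 29 f_eye and 29 f_eye + f_eye = 120 cm, giving f_eye = 120/30 = 4.000 cm and f_obj = 116.000 cm.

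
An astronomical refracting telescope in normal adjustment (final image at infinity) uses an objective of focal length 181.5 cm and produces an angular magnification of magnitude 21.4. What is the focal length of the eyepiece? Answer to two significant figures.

|M| = f_obj/f_eye, so f_eye = f_obj/|M| = 181.5/21.4 = 8.481 cm.

8.5 cm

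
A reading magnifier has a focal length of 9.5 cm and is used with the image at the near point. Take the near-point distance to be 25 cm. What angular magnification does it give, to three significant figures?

M = 1 + D/f = 1 + 25/9.5 = 3.632.

3.63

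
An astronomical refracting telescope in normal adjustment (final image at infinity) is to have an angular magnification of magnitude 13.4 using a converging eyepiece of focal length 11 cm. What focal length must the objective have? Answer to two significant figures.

|M| = f_obj/|f_eye|, so f_obj = |M| x |f_eye| = 13.4 x 11 = 147.400 cm.

150 cm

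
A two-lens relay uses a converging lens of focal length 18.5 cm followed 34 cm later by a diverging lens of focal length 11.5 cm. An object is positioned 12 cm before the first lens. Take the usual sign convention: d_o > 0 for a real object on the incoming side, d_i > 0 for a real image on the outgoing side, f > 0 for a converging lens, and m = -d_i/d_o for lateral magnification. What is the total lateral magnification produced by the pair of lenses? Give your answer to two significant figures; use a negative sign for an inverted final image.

0.41

First lens: d_i1 = 1/(1/18.5 - 1/12) = -34.154 cm.
m_1 = -(-34.154)/12 = 2.8462.
The intermediate image is virtual, 34.154 cm to the left of lens 1, so d_o2 = L - d_i1 = 34 - (-34.154) = 68.154 cm.
Second lens: d_i2 = 1/(1/(-11.5) - 1/(68.154)) = -9.840 cm.
m_2 = -(-9.840)/(68.154) = 0.1444.
Total m = m_1 x m_2 = (2.8462)(0.1444) = 0.4109.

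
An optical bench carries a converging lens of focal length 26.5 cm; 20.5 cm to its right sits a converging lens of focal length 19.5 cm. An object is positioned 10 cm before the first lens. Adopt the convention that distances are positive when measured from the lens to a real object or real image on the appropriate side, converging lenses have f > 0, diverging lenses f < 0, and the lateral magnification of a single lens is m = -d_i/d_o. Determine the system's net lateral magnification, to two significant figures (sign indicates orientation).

Applying the thin-lens equation to the first lens, 1/26.5 = 1/10 + 1/d_i1, which gives d_i1 = -16.061 cm.
Its lateral magnification is m_1 = -d_i1/d_o1 = -(-16.061)/10 = 1.6061.
The intermediate image is virtual, 16.061 cm to the left of lens 1, so d_o2 = L - d_i1 = 20.5 - (-16.061) = 36.561 cm.
Applying the thin-lens equation again with f_2 = 19.5 cm and d_o2 = 36.561 cm gives d_i2 = 41.788 cm.
m_2 = -(41.788)/(36.561) = -1.1430.
The system's lateral magnification is m_1 m_2 = (1.6061)(-1.1430) = -1.8357.

-1.8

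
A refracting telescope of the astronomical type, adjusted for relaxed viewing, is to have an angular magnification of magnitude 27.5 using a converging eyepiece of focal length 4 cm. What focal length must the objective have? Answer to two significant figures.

110 cm

|M| = f_obj/|f_eye|, so f_obj = |M| x |f_eye| = 27.5 x 4 = 110.000 cm.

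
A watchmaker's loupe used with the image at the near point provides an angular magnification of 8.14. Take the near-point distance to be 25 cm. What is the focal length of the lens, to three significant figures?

3.50 cm

For the image at the near point, M = 1 + D/f.
f = D/(M - 1) = 25/(8.14 - 1) = 3.501 cm.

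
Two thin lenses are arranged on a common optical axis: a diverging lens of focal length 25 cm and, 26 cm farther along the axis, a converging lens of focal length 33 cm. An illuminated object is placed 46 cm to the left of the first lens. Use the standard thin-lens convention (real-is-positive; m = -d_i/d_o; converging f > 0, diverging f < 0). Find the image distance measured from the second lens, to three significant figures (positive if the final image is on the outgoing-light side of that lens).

151 cm

Lens 1: 1/d_i1 = 1/f_1 - 1/d_o1 = 1/(-25) - 1/46 = -0.06174 cm^-1, so d_i1 = -16.197 cm.
With d_i1 < 0 the first image is virtual and lies on the object side; the object distance for lens 2 is d_o2 = 26 - (-16.197) = 42.197 cm.
Lens 2: 1/d_i2 = 1/f_2 - 1/d_o2 = 1/33 - 1/(42.197) = 0.00660 cm^-1, so d_i2 = 151.406 cm.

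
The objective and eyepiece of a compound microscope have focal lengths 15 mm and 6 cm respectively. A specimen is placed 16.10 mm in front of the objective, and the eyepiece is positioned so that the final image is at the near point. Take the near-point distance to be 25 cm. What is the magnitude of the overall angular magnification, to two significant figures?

Convert to cm: f_obj = 15 mm = 1.5 cm; d_o = 16.10 mm = 1.61 cm.
Objective: 1/d_i = 1/f_obj - 1/d_o = 1/1.5 - 1/1.61 = 0.04555 cm^-1, so d_i = 21.955 cm.
m_obj = -d_i/d_o = -21.955/1.61 = -13.636.
Eyepiece angular magnification (image at near point): M_eye = 1 + D/f_e = 1 + 25/6 = 5.167.
Overall M = m_obj x M_eye = (-13.636)(5.167) = -70.45.
|M| = 70.45.

70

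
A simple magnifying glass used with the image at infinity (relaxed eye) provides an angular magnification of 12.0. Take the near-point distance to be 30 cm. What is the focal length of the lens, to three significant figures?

2.50 cm

For the image at infinity, M = D/f.
f = D/M = 30/12.0 = 2.500 cm.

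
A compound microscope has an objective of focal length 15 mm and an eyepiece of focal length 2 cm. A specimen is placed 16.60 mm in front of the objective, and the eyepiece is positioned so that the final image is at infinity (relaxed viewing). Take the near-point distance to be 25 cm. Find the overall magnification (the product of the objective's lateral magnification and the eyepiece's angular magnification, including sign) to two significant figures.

Convert to cm: f_obj = 15 mm = 1.5 cm; d_o = 16.60 mm = 1.66 cm.
Objective: 1/d_i = 1/f_obj - 1/d_o = 1/1.5 - 1/1.66 = 0.06426 cm^-1, so d_i = 15.563 cm.
m_obj = -d_i/d_o = -15.563/1.66 = -9.375.
Eyepiece angular magnification (image at infinity): M_eye = D/f_e = 25/2 = 12.500.
Overall M = m_obj x M_eye = (-9.375)(12.500) = -117.19.

-120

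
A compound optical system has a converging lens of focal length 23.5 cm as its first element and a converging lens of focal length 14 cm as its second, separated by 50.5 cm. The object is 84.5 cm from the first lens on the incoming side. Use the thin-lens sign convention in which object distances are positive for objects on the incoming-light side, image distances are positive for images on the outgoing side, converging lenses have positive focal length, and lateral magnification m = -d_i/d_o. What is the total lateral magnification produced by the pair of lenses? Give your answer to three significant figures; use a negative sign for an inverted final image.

1.37

Lens 1: 1/d_i1 = 1/f_1 - 1/d_o1 = 1/23.5 - 1/84.5 = 0.03072 cm^-1, so d_i1 = 32.553 cm.
m_1 = -(32.553)/84.5 = -0.3852.
The intermediate image is 32.553 cm to the right of lens 1, so d_o2 = L - d_i1 = 50.5 - 32.553 = 17.947 cm.
Lens 2: 1/d_i2 = 1/f_2 - 1/d_o2 = 1/14 - 1/(17.947) = 0.01571 cm^-1, so d_i2 = 63.661 cm.
m_2 = -(63.661)/(17.947) = -3.5472.
Total m = m_1 x m_2 = (-0.3852)(-3.5472) = 1.3666.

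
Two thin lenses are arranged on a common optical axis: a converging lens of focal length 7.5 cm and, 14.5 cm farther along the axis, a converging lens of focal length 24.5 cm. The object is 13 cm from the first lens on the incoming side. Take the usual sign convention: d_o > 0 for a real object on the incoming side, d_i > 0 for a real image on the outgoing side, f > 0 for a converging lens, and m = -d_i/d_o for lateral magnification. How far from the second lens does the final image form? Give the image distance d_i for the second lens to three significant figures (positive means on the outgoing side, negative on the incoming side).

2.85 cm

Applying the thin-lens equation to the first lens, 1/7.5 = 1/13 + 1/d_i1, which gives d_i1 = 17.727 cm.
Since 17.727 cm > 14.5 cm, the first image lies past the second lens and serves as a virtual object: d_o2 = L - d_i1 = -3.227 cm.
Applying the thin-lens equation again with f_2 = 24.5 cm and d_o2 = -3.227 cm gives d_i2 = 2.852 cm.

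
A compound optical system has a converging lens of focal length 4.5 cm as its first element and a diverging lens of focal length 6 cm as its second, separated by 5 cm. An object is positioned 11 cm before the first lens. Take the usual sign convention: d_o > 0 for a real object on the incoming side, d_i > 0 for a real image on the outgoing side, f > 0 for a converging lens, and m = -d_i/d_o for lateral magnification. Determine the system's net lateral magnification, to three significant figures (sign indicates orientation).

First lens: d_i1 = 1/(1/4.5 - 1/11) = 7.615 cm.
m_1 = -(7.615)/11 = -0.6923.
Since 7.615 cm > 5 cm, the first image lies past the second lens and serves as a virtual object: d_o2 = L - d_i1 = -2.615 cm.
Second lens: d_i2 = 1/(1/(-6) - 1/(-2.615)) = 4.636 cm.
m_2 = -(4.636)/(-2.615) = 1.7727.
Overall magnification: m = m_1 m_2 = -1.2273.

-1.23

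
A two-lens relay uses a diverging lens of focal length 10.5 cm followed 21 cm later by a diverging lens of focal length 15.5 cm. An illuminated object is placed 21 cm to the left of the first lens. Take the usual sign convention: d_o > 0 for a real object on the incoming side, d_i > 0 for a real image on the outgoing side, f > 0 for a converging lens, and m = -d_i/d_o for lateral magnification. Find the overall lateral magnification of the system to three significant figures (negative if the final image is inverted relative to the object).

0.119

First lens: d_i1 = 1/(1/(-10.5) - 1/21) = -7.000 cm.
m_1 = -(-7.000)/21 = 0.3333.
With d_i1 < 0 the first image is virtual and lies on the object side; the object distance for lens 2 is d_o2 = 21 - (-7.000) = 28.000 cm.
Second lens: d_i2 = 1/(1/(-15.5) - 1/(28.000)) = -9.977 cm.
m_2 = -(-9.977)/(28.000) = 0.3563.
The system's lateral magnification is m_1 m_2 = (0.3333)(0.3563) = 0.1188.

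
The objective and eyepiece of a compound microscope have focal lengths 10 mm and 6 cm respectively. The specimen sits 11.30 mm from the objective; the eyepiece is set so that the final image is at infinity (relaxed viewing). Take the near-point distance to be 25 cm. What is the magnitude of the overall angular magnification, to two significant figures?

Convert to cm: f_obj = 10 mm = 1 cm; d_o = 11.30 mm = 1.13 cm.
Objective: 1/d_i = 1/f_obj - 1/d_o = 1/1 - 1/1.13 = 0.11504 cm^-1, so d_i = 8.692 cm.
m_obj = -d_i/d_o = -8.692/1.13 = -7.692.
Eyepiece angular magnification (image at infinity): M_eye = D/f_e = 25/6 = 4.167.
Overall M = m_obj x M_eye = (-7.692)(4.167) = -32.05.
|M| = 32.05.

32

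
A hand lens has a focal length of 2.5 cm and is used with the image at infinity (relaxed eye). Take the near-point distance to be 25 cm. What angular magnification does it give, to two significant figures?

10

M = D/f = 25/2.5 = 10.000.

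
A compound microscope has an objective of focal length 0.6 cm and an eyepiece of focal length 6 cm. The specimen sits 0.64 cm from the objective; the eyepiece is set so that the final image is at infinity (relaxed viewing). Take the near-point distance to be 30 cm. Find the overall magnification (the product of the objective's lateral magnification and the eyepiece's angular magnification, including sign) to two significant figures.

-75

Objective: 1/d_i = 1/f_obj - 1/d_o = 1/0.6 - 1/0.64 = 0.10417 cm^-1, so d_i = 9.600 cm.
m_obj = -d_i/d_o = -9.600/0.64 = -15.000.
Eyepiece angular magnification (image at infinity): M_eye = D/f_e = 30/6 = 5.000.
Overall M = m_obj x M_eye = (-15.000)(5.000) = -75.00.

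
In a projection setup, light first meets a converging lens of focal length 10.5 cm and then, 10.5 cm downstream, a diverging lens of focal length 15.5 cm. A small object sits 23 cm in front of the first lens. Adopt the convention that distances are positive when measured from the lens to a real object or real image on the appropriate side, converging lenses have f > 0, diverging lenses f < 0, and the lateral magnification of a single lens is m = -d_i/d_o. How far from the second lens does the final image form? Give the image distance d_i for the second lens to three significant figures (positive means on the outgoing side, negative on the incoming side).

20.5 cm

Applying the thin-lens equation to the first lens, 1/10.5 = 1/23 + 1/d_i1, which gives d_i1 = 19.320 cm.
Since 19.320 cm > 10.5 cm, the first image lies past the second lens and serves as a virtual object: d_o2 = L - d_i1 = -8.820 cm.
Applying the thin-lens equation again with f_2 = -15.5 cm and d_o2 = -8.820 cm gives d_i2 = 20.466 cm.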